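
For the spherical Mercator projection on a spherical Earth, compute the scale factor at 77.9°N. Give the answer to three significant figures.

4.77

The Mercator projection is conformal; its linear scale factor is the same in every direction and equals sec φ = 1/cos φ.
k = 1/cos 77.9° = 1/0.2096 = 4.771.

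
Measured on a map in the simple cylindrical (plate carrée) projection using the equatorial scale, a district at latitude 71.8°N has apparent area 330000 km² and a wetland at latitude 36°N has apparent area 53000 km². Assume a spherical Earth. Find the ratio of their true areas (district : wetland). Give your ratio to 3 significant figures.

2.40

On the plate carrée, areal scale = h·k = 1 × sec φ, so true area = apparent × cos φ.
True area of district: 330000 × cos(71.8°) = 330000 × 0.3123 = 103100 km².
True area of wetland: 53000 × cos(36°) = 53000 × 0.8090 = 42880 km².
Ratio = 103100 / 42880 ≈ 2.40.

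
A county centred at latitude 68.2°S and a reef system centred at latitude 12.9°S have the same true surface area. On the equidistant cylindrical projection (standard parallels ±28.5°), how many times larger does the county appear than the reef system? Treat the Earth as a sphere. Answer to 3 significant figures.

2.62

In the equirectangular projection with standard parallel φ₀ = 28.5° (x = Rλ cos φ₀, y = Rφ), meridians are true-scale (h = 1) and the parallel scale is k = cos φ₀ / cos φ.
Areal scale at 68.2°: h·k = 1.000 × 2.366 = 2.366.
Areal scale at 12.9°: h·k = 1.000 × 0.9016 = 0.9016.
Ratio = 2.366/0.9016 ≈ 2.62.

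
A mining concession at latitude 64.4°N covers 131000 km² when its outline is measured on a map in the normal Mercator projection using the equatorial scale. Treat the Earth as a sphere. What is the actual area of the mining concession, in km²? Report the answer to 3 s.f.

24500 km²

Mercator is conformal, so the point scale is isotropic: h = k = sec φ = 1/cos φ.
Areal scale = k² = sec²φ = 1/cos²(64.4°) = 1/0.4321² = 5.356.
True area = apparent / (areal scale) = 131000 / 5.356 ≈ 24500 km².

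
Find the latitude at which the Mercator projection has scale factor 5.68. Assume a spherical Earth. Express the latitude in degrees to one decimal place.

79.9°

Mercator scale is k = sec φ = 1/cos φ.
1/cos φ = 5.68  ⇒  cos φ = 0.1761  ⇒  φ = arccos(0.1761) ≈ 79.9°.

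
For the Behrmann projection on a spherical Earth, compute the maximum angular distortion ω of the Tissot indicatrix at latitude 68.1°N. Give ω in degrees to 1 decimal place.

86.8°

Behrmann is a cylindrical equal-area projection with standard parallels at ±30°. A cylindrical equal-area projection with standard parallel φ₀ has meridian scale h = cos φ / cos φ₀ and parallel scale k = cos φ₀ / cos φ (so areas are preserved, h·k = 1).
At 68.1°: h = 0.4307, k = 2.322; principal scales a = 2.322, b = 0.4307.
sin(ω/2) = (a − b)/(a + b) = 1.891/2.753 = 0.6871, so ω = 2 arcsin(0.6871) ≈ 86.8°.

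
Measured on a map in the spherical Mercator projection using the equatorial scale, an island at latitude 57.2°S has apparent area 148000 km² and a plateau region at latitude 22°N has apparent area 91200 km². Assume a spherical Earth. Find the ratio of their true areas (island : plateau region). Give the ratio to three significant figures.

Mercator's areal exaggeration is sec²φ; hence true area = (apparent area) · cos²φ.
True area of island: 148000 × cos²(57.2°) = 148000 × 0.2934 = 43430 km².
True area of plateau region: 91200 × cos²(22°) = 91200 × 0.8597 = 78400 km².
Ratio = 43430 / 78400 ≈ 0.554.

0.554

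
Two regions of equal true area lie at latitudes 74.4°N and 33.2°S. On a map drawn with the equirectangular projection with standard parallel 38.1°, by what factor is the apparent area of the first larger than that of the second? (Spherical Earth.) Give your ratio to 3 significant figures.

The equidistant cylindrical projection with φ₀ = 38.1° has h = 1 (meridians true) and k = cos φ₀ / cos φ along parallels.
Areal scale at 74.4°: h·k = 1.000 × 2.926 = 2.926.
Areal scale at 33.2°: h·k = 1.000 × 0.9405 = 0.9405.
Ratio = 2.926/0.9405 ≈ 3.11.

3.11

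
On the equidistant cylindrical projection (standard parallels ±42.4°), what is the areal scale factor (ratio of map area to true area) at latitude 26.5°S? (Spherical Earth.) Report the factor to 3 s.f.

In the equirectangular projection with standard parallel φ₀ = 42.4° (x = Rλ cos φ₀, y = Rφ), meridians are true-scale (h = 1) and the parallel scale is k = cos φ₀ / cos φ.
Areal scale = h·k = 1 × cos φ₀ / cos φ; at 26.5°, h = 1.000, k = 0.8252, so h·k = 0.8252.

0.825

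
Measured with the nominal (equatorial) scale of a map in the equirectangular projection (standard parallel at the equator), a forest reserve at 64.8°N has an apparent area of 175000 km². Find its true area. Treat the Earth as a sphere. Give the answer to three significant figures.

For the equirectangular projection with φ₀ = 0 (plate carrée), h = 1 along meridians and k = sec φ along parallels.
Areal scale = h·k = 1 × sec φ; at 64.8°, h = 1.000, k = 2.349, so h·k = 2.349.
True area = apparent / (areal scale) = 175000 / 2.349 ≈ 74500 km².

74500 km²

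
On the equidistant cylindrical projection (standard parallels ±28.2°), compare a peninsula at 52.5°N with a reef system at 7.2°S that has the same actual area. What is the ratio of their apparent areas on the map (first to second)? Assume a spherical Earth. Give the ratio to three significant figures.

1.63

The equidistant cylindrical projection with φ₀ = 28.2° has h = 1 (meridians true) and k = cos φ₀ / cos φ along parallels.
Areal scale at 52.5°: h·k = 1.000 × 1.448 = 1.448.
Areal scale at 7.2°: h·k = 1.000 × 0.8883 = 0.8883.
Ratio = 1.448/0.8883 ≈ 1.63.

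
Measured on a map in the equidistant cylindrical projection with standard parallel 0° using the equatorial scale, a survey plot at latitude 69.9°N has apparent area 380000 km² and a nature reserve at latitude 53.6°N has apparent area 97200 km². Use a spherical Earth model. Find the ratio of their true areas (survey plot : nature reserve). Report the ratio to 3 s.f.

2.26

Plate carrée has h = 1 and k = sec φ, giving areal scale sec φ; true area = (apparent area) · cos φ.
True area of survey plot: 380000 × cos(69.9°) = 380000 × 0.3437 = 130600 km².
True area of nature reserve: 97200 × cos(53.6°) = 97200 × 0.5934 = 57680 km².
Ratio = 130600 / 57680 ≈ 2.26.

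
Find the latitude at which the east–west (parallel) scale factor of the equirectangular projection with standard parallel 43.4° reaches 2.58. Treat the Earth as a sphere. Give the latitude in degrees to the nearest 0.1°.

73.6°

In the equirectangular projection with standard parallel φ₀ = 43.4° (x = Rλ cos φ₀, y = Rφ), meridians are true-scale (h = 1) and the parallel scale is k = cos φ₀ / cos φ.
k = cos φ₀ / cos φ = 2.58  ⇒  cos φ = cos 43.4° / 2.58 = 0.2816.
φ = arccos(0.2816) ≈ 73.6°.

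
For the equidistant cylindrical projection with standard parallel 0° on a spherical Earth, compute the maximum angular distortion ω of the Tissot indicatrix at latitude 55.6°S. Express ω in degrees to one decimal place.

32.3°

In the plate carrée (x = Rλ, y = Rφ), meridians are true-scale (h = 1) and parallels are stretched by k = sec φ.
At 55.6°: h = 1.000, k = 1.770; principal scales a = 1.770, b = 1.000.
sin(ω/2) = (a − b)/(a + b) = 0.7700/2.770 = 0.2780, so ω = 2 arcsin(0.2780) ≈ 32.3°.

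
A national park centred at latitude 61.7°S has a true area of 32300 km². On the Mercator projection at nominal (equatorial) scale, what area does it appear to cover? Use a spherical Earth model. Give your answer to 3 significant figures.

The Mercator projection is conformal; its linear scale factor is the same in every direction and equals sec φ = 1/cos φ.
Areal scale = k² = sec²φ = 1/cos²(61.7°) = 1/0.4741² = 4.449.
Apparent area = 32300 × 4.449 ≈ 144000 km².

144000 km²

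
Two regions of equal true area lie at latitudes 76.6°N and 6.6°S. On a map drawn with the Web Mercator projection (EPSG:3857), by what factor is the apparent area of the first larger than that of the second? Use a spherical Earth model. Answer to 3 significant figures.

18.4

On Mercator, area is exaggerated by sec²φ = 1/cos²φ.
At 76.6°: sec²(76.6°) = 1/0.2317² = 18.62.
At 6.6°: sec²(6.6°) = 1/0.9934² = 1.013.
Ratio = 18.62/1.013 = cos²(6.6°)/cos²(76.6°) ≈ 18.4.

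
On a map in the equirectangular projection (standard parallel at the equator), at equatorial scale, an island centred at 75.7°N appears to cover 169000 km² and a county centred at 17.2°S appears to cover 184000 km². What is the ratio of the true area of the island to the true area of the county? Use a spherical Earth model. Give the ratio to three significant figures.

On the plate carrée, areal scale = h·k = 1 × sec φ, so true area = apparent × cos φ.
True area of island: 169000 × cos(75.7°) = 169000 × 0.2470 = 41740 km².
True area of county: 184000 × cos(17.2°) = 184000 × 0.9553 = 175800 km².
Ratio = 41740 / 175800 ≈ 0.237.

0.237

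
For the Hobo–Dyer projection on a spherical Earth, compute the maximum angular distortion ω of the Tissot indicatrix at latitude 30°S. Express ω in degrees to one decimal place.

Hobo–Dyer is a cylindrical equal-area projection with standard parallels at ±37.5°. Cylindrical equal-area (φ₀ = 37.5°): h = cos φ / cos 37.5° along meridians, k = cos 37.5° / cos φ along parallels; h·k = 1.
At 30°: h = 1.092, k = 0.9161; principal scales a = 1.092, b = 0.9161.
sin(ω/2) = (a − b)/(a + b) = 0.1755/2.008 = 0.08742, so ω = 2 arcsin(0.08742) ≈ 10.0°.

10.0°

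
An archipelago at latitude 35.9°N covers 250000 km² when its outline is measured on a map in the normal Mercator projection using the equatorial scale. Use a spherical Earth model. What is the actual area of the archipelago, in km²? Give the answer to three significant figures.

164000 km²

The Mercator projection is conformal; its linear scale factor is the same in every direction and equals sec φ = 1/cos φ.
Areal scale = k² = sec²φ = 1/cos²(35.9°) = 1/0.8100² = 1.524.
True area = apparent / (areal scale) = 250000 / 1.524 ≈ 164000 km².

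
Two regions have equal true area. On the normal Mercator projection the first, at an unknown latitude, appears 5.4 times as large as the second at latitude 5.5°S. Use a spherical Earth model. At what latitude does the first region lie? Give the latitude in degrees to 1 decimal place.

64.6°

For equal true areas on Mercator, apparent areas scale as sec²φ, so the ratio is cos²φ₂ / cos²φ₁.
cos²φ₂ / cos²φ₁ = 5.4  ⇒  cos φ₁ = cos 5.5° / √5.4 = 0.9954/2.324 = 0.4284.
φ₁ = arccos(0.4284) ≈ 64.6°.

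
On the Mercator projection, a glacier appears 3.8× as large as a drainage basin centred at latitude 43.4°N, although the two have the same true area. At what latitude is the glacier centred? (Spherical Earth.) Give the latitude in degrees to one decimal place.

For equal true areas on Mercator, apparent areas scale as sec²φ, so the ratio is cos²φ₂ / cos²φ₁.
cos²φ₂ / cos²φ₁ = 3.8  ⇒  cos φ₁ = cos 43.4° / √3.8 = 0.7266/1.949 = 0.3727.
φ₁ = arccos(0.3727) ≈ 68.1°.

68.1°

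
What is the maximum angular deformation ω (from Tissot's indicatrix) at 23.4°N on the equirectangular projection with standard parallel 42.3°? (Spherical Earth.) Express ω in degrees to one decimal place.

The equidistant cylindrical projection with φ₀ = 42.3° has h = 1 (meridians true) and k = cos φ₀ / cos φ along parallels.
At 23.4°: h = 1.000, k = 0.8059; principal scales a = 1.000, b = 0.8059.
sin(ω/2) = (a − b)/(a + b) = 0.1941/1.806 = 0.1075, so ω = 2 arcsin(0.1075) ≈ 12.3°.

12.3°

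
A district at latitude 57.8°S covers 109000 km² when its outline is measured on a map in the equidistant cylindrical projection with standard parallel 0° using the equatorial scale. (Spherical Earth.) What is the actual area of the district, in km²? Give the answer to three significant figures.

In the plate carrée (x = Rλ, y = Rφ), meridians are true-scale (h = 1) and parallels are stretched by k = sec φ.
Areal scale = h·k = 1 × sec φ; at 57.8°, h = 1.000, k = 1.877, so h·k = 1.877.
True area = apparent / (areal scale) = 109000 / 1.877 ≈ 58100 km².

58100 km²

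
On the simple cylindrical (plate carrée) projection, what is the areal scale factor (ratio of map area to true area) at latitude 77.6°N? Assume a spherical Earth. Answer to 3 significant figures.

In the plate carrée (x = Rλ, y = Rφ), meridians are true-scale (h = 1) and parallels are stretched by k = sec φ.
Areal scale = h·k = 1 × sec φ; at 77.6°, h = 1.000, k = 4.657, so h·k = 4.657.

4.66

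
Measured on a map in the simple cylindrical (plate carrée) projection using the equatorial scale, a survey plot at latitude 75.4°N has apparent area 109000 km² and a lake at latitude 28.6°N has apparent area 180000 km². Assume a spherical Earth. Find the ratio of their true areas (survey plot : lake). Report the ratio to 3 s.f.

0.174

On the plate carrée, areal scale = h·k = 1 × sec φ, so true area = apparent × cos φ.
True area of survey plot: 109000 × cos(75.4°) = 109000 × 0.2521 = 27480 km².
True area of lake: 180000 × cos(28.6°) = 180000 × 0.8780 = 158000 km².
Ratio = 27480 / 158000 ≈ 0.174.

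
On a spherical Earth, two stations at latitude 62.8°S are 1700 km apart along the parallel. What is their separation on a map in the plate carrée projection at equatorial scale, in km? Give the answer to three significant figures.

3720 km

Plate carrée maps x = Rλ, y = Rφ. The meridian scale is h = 1 and the parallel scale is k = 1/cos φ = sec φ.
Along the parallel, k = sec 62.8° = 1/0.4571 = 2.188.
Map distance = 1700 × 2.188 ≈ 3720 km.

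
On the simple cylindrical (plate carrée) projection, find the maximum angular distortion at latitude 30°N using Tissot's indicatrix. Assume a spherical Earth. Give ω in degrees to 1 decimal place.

In the plate carrée (x = Rλ, y = Rφ), meridians are true-scale (h = 1) and parallels are stretched by k = sec φ.
At 30°: h = 1.000, k = 1.155; principal scales a = 1.155, b = 1.000.
sin(ω/2) = (a − b)/(a + b) = 0.1547/2.155 = 0.07180, so ω = 2 arcsin(0.07180) ≈ 8.2°.

8.2°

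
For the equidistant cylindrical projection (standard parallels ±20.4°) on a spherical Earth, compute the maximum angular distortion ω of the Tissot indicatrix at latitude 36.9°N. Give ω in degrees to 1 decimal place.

In the equirectangular projection with standard parallel φ₀ = 20.4° (x = Rλ cos φ₀, y = Rφ), meridians are true-scale (h = 1) and the parallel scale is k = cos φ₀ / cos φ.
At 36.9°: h = 1.000, k = 1.172; principal scales a = 1.172, b = 1.000.
sin(ω/2) = (a − b)/(a + b) = 0.1721/2.172 = 0.07922, so ω = 2 arcsin(0.07922) ≈ 9.1°.

9.1°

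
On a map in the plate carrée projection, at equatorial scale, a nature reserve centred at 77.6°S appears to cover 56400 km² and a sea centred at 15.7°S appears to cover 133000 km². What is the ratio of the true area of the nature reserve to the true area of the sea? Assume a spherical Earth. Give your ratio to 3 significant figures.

0.0946

On the plate carrée, areal scale = h·k = 1 × sec φ, so true area = apparent × cos φ.
True area of nature reserve: 56400 × cos(77.6°) = 56400 × 0.2147 = 12110 km².
True area of sea: 133000 × cos(15.7°) = 133000 × 0.9627 = 128000 km².
Ratio = 12110 / 128000 ≈ 0.0946.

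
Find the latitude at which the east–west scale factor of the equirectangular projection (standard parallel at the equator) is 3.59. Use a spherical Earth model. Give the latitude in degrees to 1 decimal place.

Plate carrée: h = 1, k = sec φ along parallels.
sec φ = 3.59  ⇒  cos φ = 0.2786  ⇒  φ ≈ 73.8°.

73.8°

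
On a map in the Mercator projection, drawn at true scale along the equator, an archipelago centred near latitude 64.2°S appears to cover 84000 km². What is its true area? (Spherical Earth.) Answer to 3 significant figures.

Mercator is conformal, so the point scale is isotropic: h = k = sec φ = 1/cos φ.
Areal scale = k² = sec²φ = 1/cos²(64.2°) = 1/0.4352² = 5.279.
True area = apparent / (areal scale) = 84000 / 5.279 ≈ 15900 km².

15900 km²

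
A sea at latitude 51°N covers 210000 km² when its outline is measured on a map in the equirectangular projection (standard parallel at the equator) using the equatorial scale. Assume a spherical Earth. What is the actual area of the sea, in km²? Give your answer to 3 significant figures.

In the plate carrée (x = Rλ, y = Rφ), meridians are true-scale (h = 1) and parallels are stretched by k = sec φ.
Areal scale = h·k = 1 × sec φ; at 51°, h = 1.000, k = 1.589, so h·k = 1.589.
True area = apparent / (areal scale) = 210000 / 1.589 ≈ 132000 km².

132000 km²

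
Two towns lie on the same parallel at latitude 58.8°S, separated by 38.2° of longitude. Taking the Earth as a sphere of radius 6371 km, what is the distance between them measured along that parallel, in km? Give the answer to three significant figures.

2200 km

Arc length along a parallel = R cos φ · Δλ (with Δλ in radians).
= 6371 × cos 58.8° × (38.2° × π/180) = 6371 × 0.5180 × 0.6667 ≈ 2200 km.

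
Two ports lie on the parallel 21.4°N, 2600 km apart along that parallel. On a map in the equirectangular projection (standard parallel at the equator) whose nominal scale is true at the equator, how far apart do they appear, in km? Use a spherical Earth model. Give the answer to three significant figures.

Plate carrée maps x = Rλ, y = Rφ. The meridian scale is h = 1 and the parallel scale is k = 1/cos φ = sec φ.
Along the parallel, k = sec 21.4° = 1/0.9311 = 1.074.
Map distance = 2600 × 1.074 ≈ 2790 km.

2790 km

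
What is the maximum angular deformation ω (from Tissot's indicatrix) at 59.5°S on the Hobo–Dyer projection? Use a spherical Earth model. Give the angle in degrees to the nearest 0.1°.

The Hobo–Dyer projection is cylindrical equal-area with φ₀ = 37.5°. A cylindrical equal-area projection with standard parallel φ₀ has meridian scale h = cos φ / cos φ₀ and parallel scale k = cos φ₀ / cos φ (so areas are preserved, h·k = 1).
At 59.5°: h = 0.6397, k = 1.563; principal scales a = 1.563, b = 0.6397.
sin(ω/2) = (a − b)/(a + b) = 0.9234/2.203 = 0.4192, so ω = 2 arcsin(0.4192) ≈ 49.6°.

49.6°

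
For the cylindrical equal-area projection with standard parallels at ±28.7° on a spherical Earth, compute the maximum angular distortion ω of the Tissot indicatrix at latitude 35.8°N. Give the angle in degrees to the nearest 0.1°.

9.0°

A cylindrical equal-area projection with standard parallel φ₀ has meridian scale h = cos φ / cos φ₀ and parallel scale k = cos φ₀ / cos φ (so areas are preserved, h·k = 1).
At 35.8°: h = 0.9247, k = 1.081; principal scales a = 1.081, b = 0.9247.
sin(ω/2) = (a − b)/(a + b) = 0.1568/2.006 = 0.07817, so ω = 2 arcsin(0.07817) ≈ 9.0°.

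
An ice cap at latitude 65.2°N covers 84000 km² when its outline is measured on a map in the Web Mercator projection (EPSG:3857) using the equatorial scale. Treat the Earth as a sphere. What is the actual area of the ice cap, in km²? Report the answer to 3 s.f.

14800 km²

For Mercator, h = k = sec φ (a conformal cylindrical projection has a single point scale, 1/cos φ).
Areal scale = k² = sec²φ = 1/cos²(65.2°) = 1/0.4195² = 5.684.
True area = apparent / (areal scale) = 84000 / 5.684 ≈ 14800 km².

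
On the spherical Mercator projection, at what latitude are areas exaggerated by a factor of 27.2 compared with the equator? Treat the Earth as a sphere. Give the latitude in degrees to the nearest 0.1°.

Mercator areal scale is sec²φ.
sec²φ = 27.2  ⇒  cos²φ = 0.03676  ⇒  cos φ = 0.1917.
φ = arccos(0.1917) ≈ 78.9°.

78.9°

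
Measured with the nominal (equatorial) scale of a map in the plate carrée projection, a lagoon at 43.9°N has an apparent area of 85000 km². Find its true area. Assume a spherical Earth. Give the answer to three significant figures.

61200 km²

Plate carrée maps x = Rλ, y = Rφ. The meridian scale is h = 1 and the parallel scale is k = 1/cos φ = sec φ.
Areal scale = h·k = 1 × sec φ; at 43.9°, h = 1.000, k = 1.388, so h·k = 1.388.
True area = apparent / (areal scale) = 85000 / 1.388 ≈ 61200 km².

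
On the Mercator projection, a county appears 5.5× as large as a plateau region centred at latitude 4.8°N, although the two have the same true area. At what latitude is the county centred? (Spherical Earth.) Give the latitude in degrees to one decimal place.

On Mercator, (apparent₁)/(apparent₂) = sec²φ₁ / sec²φ₂ when true areas are equal.
cos²φ₂ / cos²φ₁ = 5.5  ⇒  cos φ₁ = cos 4.8° / √5.5 = 0.9965/2.345 = 0.4249.
φ₁ = arccos(0.4249) ≈ 64.9°.

64.9°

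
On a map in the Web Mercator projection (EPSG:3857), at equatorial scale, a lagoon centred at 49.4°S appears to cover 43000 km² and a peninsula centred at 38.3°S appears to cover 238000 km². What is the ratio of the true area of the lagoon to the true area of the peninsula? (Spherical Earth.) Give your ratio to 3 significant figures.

Since Mercator area scale is 1/cos²φ, the true area equals the apparent area multiplied by cos²φ.
True area of lagoon: 43000 × cos²(49.4°) = 43000 × 0.4235 = 18210 km².
True area of peninsula: 238000 × cos²(38.3°) = 238000 × 0.6159 = 146600 km².
Ratio = 18210 / 146600 ≈ 0.124.

0.124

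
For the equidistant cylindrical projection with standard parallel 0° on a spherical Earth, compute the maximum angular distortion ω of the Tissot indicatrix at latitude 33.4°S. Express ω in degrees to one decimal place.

For the equirectangular projection with φ₀ = 0 (plate carrée), h = 1 along meridians and k = sec φ along parallels.
At 33.4°: h = 1.000, k = 1.198; principal scales a = 1.198, b = 1.000.
sin(ω/2) = (a − b)/(a + b) = 0.1978/2.198 = 0.09001, so ω = 2 arcsin(0.09001) ≈ 10.3°.

10.3°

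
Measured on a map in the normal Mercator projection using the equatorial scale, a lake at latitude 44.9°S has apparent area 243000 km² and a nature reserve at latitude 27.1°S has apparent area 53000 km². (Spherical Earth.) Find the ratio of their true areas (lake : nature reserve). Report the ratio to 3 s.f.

Mercator's areal exaggeration is sec²φ; hence true area = (apparent area) · cos²φ.
True area of lake: 243000 × cos²(44.9°) = 243000 × 0.5017 = 121900 km².
True area of nature reserve: 53000 × cos²(27.1°) = 53000 × 0.7925 = 42000 km².
Ratio = 121900 / 42000 ≈ 2.90.

2.90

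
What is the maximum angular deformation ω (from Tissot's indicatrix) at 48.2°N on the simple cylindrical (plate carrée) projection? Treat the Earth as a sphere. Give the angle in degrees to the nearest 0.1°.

23.1°

In the plate carrée (x = Rλ, y = Rφ), meridians are true-scale (h = 1) and parallels are stretched by k = sec φ.
At 48.2°: h = 1.000, k = 1.500; principal scales a = 1.500, b = 1.000.
sin(ω/2) = (a − b)/(a + b) = 0.5003/2.500 = 0.2001, so ω = 2 arcsin(0.2001) ≈ 23.1°.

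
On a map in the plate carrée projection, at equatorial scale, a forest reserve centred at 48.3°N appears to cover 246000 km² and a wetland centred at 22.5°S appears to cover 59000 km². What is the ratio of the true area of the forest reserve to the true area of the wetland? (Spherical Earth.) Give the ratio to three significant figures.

3.00

On the plate carrée, areal scale = h·k = 1 × sec φ, so true area = apparent × cos φ.
True area of forest reserve: 246000 × cos(48.3°) = 246000 × 0.6652 = 163600 km².
True area of wetland: 59000 × cos(22.5°) = 59000 × 0.9239 = 54510 km².
Ratio = 163600 / 54510 ≈ 3.00.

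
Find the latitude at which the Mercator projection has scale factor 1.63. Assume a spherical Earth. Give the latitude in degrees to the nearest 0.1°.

52.2°

Mercator scale is k = sec φ = 1/cos φ.
1/cos φ = 1.63  ⇒  cos φ = 0.6135  ⇒  φ = arccos(0.6135) ≈ 52.2°.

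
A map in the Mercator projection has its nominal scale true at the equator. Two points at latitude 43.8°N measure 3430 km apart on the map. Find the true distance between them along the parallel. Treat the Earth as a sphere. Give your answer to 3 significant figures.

2480 km

Mercator is conformal, so the point scale is isotropic: h = k = sec φ = 1/cos φ.
Along the parallel at 43.8°, map distances are exaggerated by k = sec 43.8° = 1.386.
True distance = 3430 / 1.386 = 3430 × cos 43.8° ≈ 2480 km.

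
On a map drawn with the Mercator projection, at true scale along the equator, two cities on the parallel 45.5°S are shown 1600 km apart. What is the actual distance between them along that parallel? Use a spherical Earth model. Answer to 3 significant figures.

1120 km

The Mercator projection is conformal; its linear scale factor is the same in every direction and equals sec φ = 1/cos φ.
Along the parallel at 45.5°, map distances are exaggerated by k = sec 45.5° = 1.427.
True distance = 1600 / 1.427 = 1600 × cos 45.5° ≈ 1120 km.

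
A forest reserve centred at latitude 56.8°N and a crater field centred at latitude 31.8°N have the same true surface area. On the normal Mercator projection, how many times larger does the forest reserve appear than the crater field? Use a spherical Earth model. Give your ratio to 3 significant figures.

On Mercator, area is exaggerated by sec²φ = 1/cos²φ.
At 56.8°: sec²(56.8°) = 1/0.5476² = 3.335.
At 31.8°: sec²(31.8°) = 1/0.8499² = 1.384.
Ratio = 3.335/1.384 = cos²(31.8°)/cos²(56.8°) ≈ 2.41.

2.41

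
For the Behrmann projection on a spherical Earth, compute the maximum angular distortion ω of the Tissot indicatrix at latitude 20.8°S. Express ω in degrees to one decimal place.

8.8°

The Behrmann projection is cylindrical equal-area with φ₀ = 30°. Cylindrical equal-area (φ₀ = 30°): h = cos φ / cos 30° along meridians, k = cos 30° / cos φ along parallels; h·k = 1.
At 20.8°: h = 1.079, k = 0.9264; principal scales a = 1.079, b = 0.9264.
sin(ω/2) = (a − b)/(a + b) = 0.1530/2.006 = 0.07630, so ω = 2 arcsin(0.07630) ≈ 8.8°.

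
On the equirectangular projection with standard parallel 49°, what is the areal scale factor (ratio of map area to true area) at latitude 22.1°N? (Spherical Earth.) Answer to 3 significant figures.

0.708

The equidistant cylindrical projection with φ₀ = 49° has h = 1 (meridians true) and k = cos φ₀ / cos φ along parallels.
Areal scale = h·k = 1 × cos φ₀ / cos φ; at 22.1°, h = 1.000, k = 0.7081, so h·k = 0.7081.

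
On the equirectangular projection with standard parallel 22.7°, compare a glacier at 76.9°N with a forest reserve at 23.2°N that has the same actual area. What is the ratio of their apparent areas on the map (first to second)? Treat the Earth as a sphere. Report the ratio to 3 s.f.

The equidistant cylindrical projection with φ₀ = 22.7° has h = 1 (meridians true) and k = cos φ₀ / cos φ along parallels.
Areal scale at 76.9°: h·k = 1.000 × 4.070 = 4.070.
Areal scale at 23.2°: h·k = 1.000 × 1.004 = 1.004.
Ratio = 4.070/1.004 ≈ 4.06.

4.06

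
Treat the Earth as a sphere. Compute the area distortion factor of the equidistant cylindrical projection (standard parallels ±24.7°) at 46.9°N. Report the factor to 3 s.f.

1.33

With standard parallel φ₀ = 24.7°, the equirectangular projection gives x = Rλ cos φ₀, y = Rφ, so h = 1 and k = cos 24.7° / cos φ.
Areal scale = h·k = 1 × cos φ₀ / cos φ; at 46.9°, h = 1.000, k = 1.330, so h·k = 1.330.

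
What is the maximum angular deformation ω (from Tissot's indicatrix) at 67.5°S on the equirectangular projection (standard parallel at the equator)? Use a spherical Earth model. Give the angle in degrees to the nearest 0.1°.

53.0°

For the equirectangular projection with φ₀ = 0 (plate carrée), h = 1 along meridians and k = sec φ along parallels.
At 67.5°: h = 1.000, k = 2.613; principal scales a = 2.613, b = 1.000.
sin(ω/2) = (a − b)/(a + b) = 1.613/3.613 = 0.4465, so ω = 2 arcsin(0.4465) ≈ 53.0°.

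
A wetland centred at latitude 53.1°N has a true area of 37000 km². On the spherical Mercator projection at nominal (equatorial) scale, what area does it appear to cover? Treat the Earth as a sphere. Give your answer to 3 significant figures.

103000 km²

Mercator is conformal, so the point scale is isotropic: h = k = sec φ = 1/cos φ.
Areal scale = k² = sec²φ = 1/cos²(53.1°) = 1/0.6004² = 2.774.
Apparent area = 37000 × 2.774 ≈ 103000 km².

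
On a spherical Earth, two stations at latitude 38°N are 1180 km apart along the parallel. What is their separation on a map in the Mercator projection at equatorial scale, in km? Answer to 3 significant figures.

Mercator is conformal, so the point scale is isotropic: h = k = sec φ = 1/cos φ.
Along the parallel, k = sec 38° = 1/0.7880 = 1.269.
Map distance = 1180 × 1.269 ≈ 1500 km.

1500 km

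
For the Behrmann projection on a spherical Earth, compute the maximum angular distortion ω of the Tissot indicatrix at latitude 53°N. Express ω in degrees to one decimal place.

The Behrmann projection is cylindrical equal-area with φ₀ = 30°. For cylindrical equal-area with standard parallel φ₀, h = cos φ / cos φ₀ and k = cos φ₀ / cos φ, so h·k = 1.
At 53°: h = 0.6949, k = 1.439; principal scales a = 1.439, b = 0.6949.
sin(ω/2) = (a − b)/(a + b) = 0.7441/2.134 = 0.3487, so ω = 2 arcsin(0.3487) ≈ 40.8°.

40.8°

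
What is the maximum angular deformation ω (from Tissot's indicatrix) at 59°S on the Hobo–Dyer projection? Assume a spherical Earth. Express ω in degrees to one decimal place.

The Hobo–Dyer projection is cylindrical equal-area with φ₀ = 37.5°. Cylindrical equal-area (φ₀ = 37.5°): h = cos φ / cos 37.5° along meridians, k = cos 37.5° / cos φ along parallels; h·k = 1.
At 59°: h = 0.6492, k = 1.540; principal scales a = 1.540, b = 0.6492.
sin(ω/2) = (a − b)/(a + b) = 0.8912/2.190 = 0.4070, so ω = 2 arcsin(0.4070) ≈ 48.0°.

48.0°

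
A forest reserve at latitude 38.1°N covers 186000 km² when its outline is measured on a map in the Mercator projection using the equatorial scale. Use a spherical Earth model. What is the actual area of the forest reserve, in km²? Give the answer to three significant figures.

115000 km²

The Mercator projection is conformal; its linear scale factor is the same in every direction and equals sec φ = 1/cos φ.
Areal scale = k² = sec²φ = 1/cos²(38.1°) = 1/0.7869² = 1.615.
True area = apparent / (areal scale) = 186000 / 1.615 ≈ 115000 km².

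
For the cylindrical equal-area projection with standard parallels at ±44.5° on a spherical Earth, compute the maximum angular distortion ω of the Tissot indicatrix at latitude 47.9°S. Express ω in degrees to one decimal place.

For cylindrical equal-area with standard parallel φ₀, h = cos φ / cos φ₀ and k = cos φ₀ / cos φ, so h·k = 1.
At 47.9°: h = 0.9400, k = 1.064; principal scales a = 1.064, b = 0.9400.
sin(ω/2) = (a − b)/(a + b) = 0.1239/2.004 = 0.06184, so ω = 2 arcsin(0.06184) ≈ 7.1°.

7.1°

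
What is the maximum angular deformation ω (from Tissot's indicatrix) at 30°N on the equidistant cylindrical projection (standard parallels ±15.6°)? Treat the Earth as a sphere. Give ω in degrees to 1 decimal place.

In the equirectangular projection with standard parallel φ₀ = 15.6° (x = Rλ cos φ₀, y = Rφ), meridians are true-scale (h = 1) and the parallel scale is k = cos φ₀ / cos φ.
At 30°: h = 1.000, k = 1.112; principal scales a = 1.112, b = 1.000.
sin(ω/2) = (a − b)/(a + b) = 0.1122/2.112 = 0.05310, so ω = 2 arcsin(0.05310) ≈ 6.1°.

6.1°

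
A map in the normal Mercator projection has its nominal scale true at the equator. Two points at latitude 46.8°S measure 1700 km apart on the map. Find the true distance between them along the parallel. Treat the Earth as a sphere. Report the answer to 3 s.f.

1160 km

For Mercator, h = k = sec φ (a conformal cylindrical projection has a single point scale, 1/cos φ).
Along the parallel at 46.8°, map distances are exaggerated by k = sec 46.8° = 1.461.
True distance = 1700 / 1.461 = 1700 × cos 46.8° ≈ 1160 km.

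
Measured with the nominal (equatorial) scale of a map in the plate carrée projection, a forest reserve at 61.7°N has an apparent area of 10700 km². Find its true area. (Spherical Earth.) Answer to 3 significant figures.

For the equirectangular projection with φ₀ = 0 (plate carrée), h = 1 along meridians and k = sec φ along parallels.
Areal scale = h·k = 1 × sec φ; at 61.7°, h = 1.000, k = 2.109, so h·k = 2.109.
True area = apparent / (areal scale) = 10700 / 2.109 ≈ 5070 km².

5070 km²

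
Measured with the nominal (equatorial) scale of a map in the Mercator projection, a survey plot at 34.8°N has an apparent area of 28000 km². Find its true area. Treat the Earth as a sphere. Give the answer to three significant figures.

Mercator is conformal, so the point scale is isotropic: h = k = sec φ = 1/cos φ.
Areal scale = k² = sec²φ = 1/cos²(34.8°) = 1/0.8211² = 1.483.
True area = apparent / (areal scale) = 28000 / 1.483 ≈ 18900 km².

18900 km²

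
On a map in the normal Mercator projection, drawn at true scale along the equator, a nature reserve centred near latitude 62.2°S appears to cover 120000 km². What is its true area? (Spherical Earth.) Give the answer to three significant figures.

26100 km²

Mercator is conformal, so the point scale is isotropic: h = k = sec φ = 1/cos φ.
Areal scale = k² = sec²φ = 1/cos²(62.2°) = 1/0.4664² = 4.597.
True area = apparent / (areal scale) = 120000 / 4.597 ≈ 26100 km².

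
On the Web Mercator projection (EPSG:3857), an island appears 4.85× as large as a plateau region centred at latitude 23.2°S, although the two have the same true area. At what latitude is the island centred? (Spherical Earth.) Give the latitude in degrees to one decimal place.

Mercator areal scale is sec²φ, so apparent-area ratio = sec²φ₁ / sec²φ₂ = cos²φ₂ / cos²φ₁.
cos²φ₂ / cos²φ₁ = 4.85  ⇒  cos φ₁ = cos 23.2° / √4.85 = 0.9191/2.202 = 0.4174.
φ₁ = arccos(0.4174) ≈ 65.3°.

65.3°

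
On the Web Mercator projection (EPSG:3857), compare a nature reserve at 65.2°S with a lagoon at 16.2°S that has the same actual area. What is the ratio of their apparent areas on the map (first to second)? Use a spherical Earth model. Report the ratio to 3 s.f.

5.24

Mercator areal scale is sec²φ.
At 65.2°: sec²(65.2°) = 1/0.4195² = 5.684.
At 16.2°: sec²(16.2°) = 1/0.9603² = 1.084.
Ratio = 5.684/1.084 = cos²(16.2°)/cos²(65.2°) ≈ 5.24.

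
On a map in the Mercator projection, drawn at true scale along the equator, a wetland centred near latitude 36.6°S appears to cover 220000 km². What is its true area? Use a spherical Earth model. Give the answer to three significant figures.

Mercator is conformal, so the point scale is isotropic: h = k = sec φ = 1/cos φ.
Areal scale = k² = sec²φ = 1/cos²(36.6°) = 1/0.8028² = 1.552.
True area = apparent / (areal scale) = 220000 / 1.552 ≈ 142000 km².

142000 km²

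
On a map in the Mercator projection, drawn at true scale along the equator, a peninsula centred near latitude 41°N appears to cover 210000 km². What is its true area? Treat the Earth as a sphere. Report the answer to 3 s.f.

For Mercator, h = k = sec φ (a conformal cylindrical projection has a single point scale, 1/cos φ).
Areal scale = k² = sec²φ = 1/cos²(41°) = 1/0.7547² = 1.756.
True area = apparent / (areal scale) = 210000 / 1.756 ≈ 120000 km².

120000 km²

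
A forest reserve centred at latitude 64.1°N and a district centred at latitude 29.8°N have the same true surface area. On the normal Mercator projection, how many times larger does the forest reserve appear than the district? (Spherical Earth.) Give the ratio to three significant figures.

3.95

On Mercator, area is exaggerated by sec²φ = 1/cos²φ.
At 64.1°: sec²(64.1°) = 1/0.4368² = 5.241.
At 29.8°: sec²(29.8°) = 1/0.8678² = 1.328.
Ratio = 5.241/1.328 = cos²(29.8°)/cos²(64.1°) ≈ 3.95.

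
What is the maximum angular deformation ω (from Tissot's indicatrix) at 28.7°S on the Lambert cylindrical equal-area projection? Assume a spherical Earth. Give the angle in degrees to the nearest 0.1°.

The Lambert cylindrical equal-area projection is the cylindrical equal-area projection with its standard parallel at the equator (φ₀ = 0). Cylindrical equal-area (φ₀ = 0°): h = cos φ / cos 0° along meridians, k = cos 0° / cos φ along parallels; h·k = 1.
At 28.7°: h = 0.8771, k = 1.140; principal scales a = 1.140, b = 0.8771.
sin(ω/2) = (a − b)/(a + b) = 0.2629/2.017 = 0.1303, so ω = 2 arcsin(0.1303) ≈ 15.0°.

15.0°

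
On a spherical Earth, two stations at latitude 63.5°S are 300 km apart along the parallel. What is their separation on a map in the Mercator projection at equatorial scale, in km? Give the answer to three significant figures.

672 km

Mercator is conformal, so the point scale is isotropic: h = k = sec φ = 1/cos φ.
Along the parallel, k = sec 63.5° = 1/0.4462 = 2.241.
Map distance = 300 × 2.241 ≈ 672 km.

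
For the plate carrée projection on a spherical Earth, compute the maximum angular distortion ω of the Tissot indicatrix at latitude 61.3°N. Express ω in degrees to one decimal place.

In the plate carrée (x = Rλ, y = Rφ), meridians are true-scale (h = 1) and parallels are stretched by k = sec φ.
At 61.3°: h = 1.000, k = 2.082; principal scales a = 2.082, b = 1.000.
sin(ω/2) = (a − b)/(a + b) = 1.082/3.082 = 0.3511, so ω = 2 arcsin(0.3511) ≈ 41.1°.

41.1°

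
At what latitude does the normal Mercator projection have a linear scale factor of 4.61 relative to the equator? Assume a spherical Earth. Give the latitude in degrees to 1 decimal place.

77.5°

Mercator scale is k = sec φ = 1/cos φ.
1/cos φ = 4.61  ⇒  cos φ = 0.2169  ⇒  φ = arccos(0.2169) ≈ 77.5°.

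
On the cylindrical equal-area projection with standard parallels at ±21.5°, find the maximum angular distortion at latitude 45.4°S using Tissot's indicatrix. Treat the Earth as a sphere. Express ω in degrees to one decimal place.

A cylindrical equal-area projection with standard parallel φ₀ has meridian scale h = cos φ / cos φ₀ and parallel scale k = cos φ₀ / cos φ (so areas are preserved, h·k = 1).
At 45.4°: h = 0.7547, k = 1.325; principal scales a = 1.325, b = 0.7547.
sin(ω/2) = (a − b)/(a + b) = 0.5704/2.080 = 0.2743, so ω = 2 arcsin(0.2743) ≈ 31.8°.

31.8°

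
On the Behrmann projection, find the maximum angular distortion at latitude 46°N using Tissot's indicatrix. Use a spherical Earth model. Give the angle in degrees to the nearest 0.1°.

25.1°

The Behrmann projection is cylindrical equal-area with φ₀ = 30°. A cylindrical equal-area projection with standard parallel φ₀ has meridian scale h = cos φ / cos φ₀ and parallel scale k = cos φ₀ / cos φ (so areas are preserved, h·k = 1).
At 46°: h = 0.8021, k = 1.247; principal scales a = 1.247, b = 0.8021.
sin(ω/2) = (a − b)/(a + b) = 0.4446/2.049 = 0.2170, so ω = 2 arcsin(0.2170) ≈ 25.1°.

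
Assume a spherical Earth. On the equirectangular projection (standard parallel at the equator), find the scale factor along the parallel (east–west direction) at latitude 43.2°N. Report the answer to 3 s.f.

For the equirectangular projection with φ₀ = 0 (plate carrée), h = 1 along meridians and k = sec φ along parallels.
k = 1/cos 43.2° = 1/0.7290 = 1.372.

1.37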